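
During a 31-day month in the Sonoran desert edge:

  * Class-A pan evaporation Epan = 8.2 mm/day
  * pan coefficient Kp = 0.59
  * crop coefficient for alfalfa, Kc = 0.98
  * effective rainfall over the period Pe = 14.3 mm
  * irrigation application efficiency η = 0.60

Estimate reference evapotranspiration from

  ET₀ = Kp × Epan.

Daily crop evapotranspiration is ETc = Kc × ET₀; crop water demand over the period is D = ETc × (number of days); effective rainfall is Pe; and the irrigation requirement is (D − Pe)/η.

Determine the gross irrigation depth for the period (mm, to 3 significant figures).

221 mm

ET₀ = 0.59 × 8.2 = 4.8380 mm/d
ETc = Kc × ET₀ = 0.98 × 4.8380 = 4.7412 mm/d
Crop demand D = ETc × 31 d = 4.7412 × 31 = 146.977 mm
D − Pe = 146.977 − 14.3 = 132.677 mm
Gross irrigation = 132.677 / 0.60 = 221.128 mm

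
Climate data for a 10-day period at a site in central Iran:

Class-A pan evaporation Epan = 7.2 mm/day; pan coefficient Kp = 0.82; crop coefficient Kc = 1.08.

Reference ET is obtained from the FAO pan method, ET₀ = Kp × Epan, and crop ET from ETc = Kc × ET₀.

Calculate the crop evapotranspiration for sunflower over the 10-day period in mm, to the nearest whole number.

64 mm

ET₀ = 0.82 × 7.2 = 5.9040 mm/d
ETc = Kc × ET₀ = 1.08 × 5.9040 = 6.3763 mm/d
Over 10 days: 6.3763 × 10 = 63.763 mm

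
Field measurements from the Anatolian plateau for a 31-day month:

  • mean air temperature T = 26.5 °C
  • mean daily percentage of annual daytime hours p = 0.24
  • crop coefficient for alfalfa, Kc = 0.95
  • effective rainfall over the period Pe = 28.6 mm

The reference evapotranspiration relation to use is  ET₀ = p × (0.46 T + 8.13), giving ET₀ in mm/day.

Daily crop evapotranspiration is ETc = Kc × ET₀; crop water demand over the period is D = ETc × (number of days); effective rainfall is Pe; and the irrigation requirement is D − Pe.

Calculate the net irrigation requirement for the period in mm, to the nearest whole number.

ET₀ = 0.24 × (0.46 × 26.5 + 8.13) = 0.24 × 20.320 = 4.8768 mm/d
ETc = Kc × ET₀ = 0.95 × 4.8768 = 4.6330 mm/d
Crop demand D = ETc × 31 d = 4.6330 × 31 = 143.623 mm
D − Pe = 143.623 − 28.6 = 115.023 mm

115 mm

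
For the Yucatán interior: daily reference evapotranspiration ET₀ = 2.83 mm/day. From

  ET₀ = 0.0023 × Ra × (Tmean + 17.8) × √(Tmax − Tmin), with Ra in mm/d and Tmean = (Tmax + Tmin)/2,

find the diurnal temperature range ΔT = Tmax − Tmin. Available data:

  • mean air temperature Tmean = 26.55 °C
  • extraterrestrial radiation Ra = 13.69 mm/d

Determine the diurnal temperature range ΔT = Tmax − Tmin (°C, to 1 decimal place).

4.1 °C

√ΔT = ET₀ / [0.0023 × Ra × (Tmean+17.8)] = 2.83 / (0.0023 × 13.69 × 44.35) = 2.0266
ΔT = 2.0266² = 4.107 °C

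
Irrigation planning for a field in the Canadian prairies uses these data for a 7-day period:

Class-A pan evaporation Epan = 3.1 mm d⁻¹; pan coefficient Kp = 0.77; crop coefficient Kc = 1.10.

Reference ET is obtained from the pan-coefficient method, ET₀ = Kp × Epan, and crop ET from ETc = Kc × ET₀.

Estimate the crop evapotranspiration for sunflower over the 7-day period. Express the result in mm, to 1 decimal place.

18.4 mm

ET₀ = 0.77 × 3.1 = 2.3870 mm/d
ETc = Kc × ET₀ = 1.10 × 2.3870 = 2.6257 mm/d
Over 7 days: 2.6257 × 7 = 18.380 mm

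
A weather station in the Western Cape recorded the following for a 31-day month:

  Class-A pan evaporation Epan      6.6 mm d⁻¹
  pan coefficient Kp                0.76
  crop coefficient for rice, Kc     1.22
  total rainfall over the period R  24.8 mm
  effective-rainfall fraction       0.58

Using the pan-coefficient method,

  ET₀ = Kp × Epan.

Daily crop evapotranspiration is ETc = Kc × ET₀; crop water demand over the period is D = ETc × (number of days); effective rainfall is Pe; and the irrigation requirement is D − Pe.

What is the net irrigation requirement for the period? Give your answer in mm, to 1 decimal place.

ET₀ = 0.76 × 6.6 = 5.0160 mm/d
ETc = Kc × ET₀ = 1.22 × 5.0160 = 6.1195 mm/d
Crop demand D = ETc × 31 d = 6.1195 × 31 = 189.705 mm
Pe = 0.58 × 24.8 = 14.384 mm
D − Pe = 189.705 − 14.384 = 175.321 mm

175.3 mm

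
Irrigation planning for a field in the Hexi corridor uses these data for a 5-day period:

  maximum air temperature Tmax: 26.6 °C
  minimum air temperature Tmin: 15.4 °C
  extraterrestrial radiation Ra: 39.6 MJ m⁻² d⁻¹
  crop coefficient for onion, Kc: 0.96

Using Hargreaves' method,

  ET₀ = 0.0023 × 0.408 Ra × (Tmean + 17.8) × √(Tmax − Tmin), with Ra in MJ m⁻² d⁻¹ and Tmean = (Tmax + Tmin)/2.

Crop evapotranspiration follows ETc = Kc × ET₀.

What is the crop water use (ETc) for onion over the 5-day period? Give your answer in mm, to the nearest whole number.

Tmean = (26.6 + 15.4)/2 = 21.00 °C
0.408 Ra = 0.408 × 39.6 = 16.1568 mm/d equivalent
ET₀ = 0.0023 × 16.1568 × (21.00 + 17.8) × √11.2 = 0.0023 × 16.1568 × 38.80 × 3.3466 = 4.8252 mm/d
ETc = Kc × ET₀ = 0.96 × 4.8252 = 4.6322 mm/d
Over 5 days: 4.6322 × 5 = 23.161 mm

23 mm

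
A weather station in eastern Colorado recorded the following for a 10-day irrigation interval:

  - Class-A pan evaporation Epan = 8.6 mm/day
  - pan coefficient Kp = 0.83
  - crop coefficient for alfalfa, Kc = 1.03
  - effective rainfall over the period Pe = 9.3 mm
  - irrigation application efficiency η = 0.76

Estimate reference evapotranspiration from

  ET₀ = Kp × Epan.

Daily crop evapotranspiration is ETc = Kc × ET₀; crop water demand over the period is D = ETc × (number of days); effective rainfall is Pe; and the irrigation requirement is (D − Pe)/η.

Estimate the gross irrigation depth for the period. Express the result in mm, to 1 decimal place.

ET₀ = 0.83 × 8.6 = 7.1380 mm/d
ETc = Kc × ET₀ = 1.03 × 7.1380 = 7.3521 mm/d
Crop demand D = ETc × 10 d = 7.3521 × 10 = 73.521 mm
D − Pe = 73.521 − 9.3 = 64.221 mm
Gross irrigation = 64.221 / 0.76 = 84.501 mm

84.5 mm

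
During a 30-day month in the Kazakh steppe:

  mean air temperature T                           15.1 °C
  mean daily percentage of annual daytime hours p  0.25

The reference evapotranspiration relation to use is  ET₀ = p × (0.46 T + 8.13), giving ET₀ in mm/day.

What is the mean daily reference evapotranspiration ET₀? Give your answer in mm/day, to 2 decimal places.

ET₀ = 0.25 × (0.46 × 15.1 + 8.13) = 0.25 × 15.076 = 3.7690 mm/d

3.77 mm/day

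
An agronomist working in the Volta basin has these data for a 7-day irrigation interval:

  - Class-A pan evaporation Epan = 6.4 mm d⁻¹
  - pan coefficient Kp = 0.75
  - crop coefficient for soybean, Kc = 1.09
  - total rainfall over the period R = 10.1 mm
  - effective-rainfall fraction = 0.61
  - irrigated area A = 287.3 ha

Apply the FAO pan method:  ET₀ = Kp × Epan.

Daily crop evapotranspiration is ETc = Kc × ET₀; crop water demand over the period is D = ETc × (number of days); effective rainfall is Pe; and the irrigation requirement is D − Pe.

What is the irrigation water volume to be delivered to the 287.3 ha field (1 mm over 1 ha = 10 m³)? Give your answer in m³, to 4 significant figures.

87520 m³

ET₀ = 0.75 × 6.4 = 4.8000 mm/d
ETc = Kc × ET₀ = 1.09 × 4.8000 = 5.2320 mm/d
Crop demand D = ETc × 7 d = 5.2320 × 7 = 36.624 mm
Pe = 0.61 × 10.1 = 6.161 mm
D − Pe = 36.624 − 6.161 = 30.463 mm
Volume = 30.463 mm × 287.3 ha × 10 = 87520.2 m³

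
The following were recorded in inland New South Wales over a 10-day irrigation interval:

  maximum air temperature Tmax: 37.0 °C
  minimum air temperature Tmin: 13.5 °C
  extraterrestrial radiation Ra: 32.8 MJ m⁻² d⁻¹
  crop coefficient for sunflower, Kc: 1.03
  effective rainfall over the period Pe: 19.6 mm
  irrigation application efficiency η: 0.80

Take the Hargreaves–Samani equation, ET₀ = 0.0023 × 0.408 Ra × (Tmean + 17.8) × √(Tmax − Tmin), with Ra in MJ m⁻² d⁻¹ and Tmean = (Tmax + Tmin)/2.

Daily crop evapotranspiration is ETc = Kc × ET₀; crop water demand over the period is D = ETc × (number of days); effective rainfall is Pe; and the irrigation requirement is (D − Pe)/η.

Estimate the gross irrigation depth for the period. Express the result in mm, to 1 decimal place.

Tmean = (37.0 + 13.5)/2 = 25.25 °C
0.408 Ra = 0.408 × 32.8 = 13.3824 mm/d equivalent
ET₀ = 0.0023 × 13.3824 × (25.25 + 17.8) × √23.5 = 0.0023 × 13.3824 × 43.05 × 4.8477 = 6.4235 mm/d
ETc = Kc × ET₀ = 1.03 × 6.4235 = 6.6162 mm/d
Crop demand D = ETc × 10 d = 6.6162 × 10 = 66.162 mm
D − Pe = 66.162 − 19.6 = 46.562 mm
Gross irrigation = 46.562 / 0.80 = 58.203 mm

58.2 mm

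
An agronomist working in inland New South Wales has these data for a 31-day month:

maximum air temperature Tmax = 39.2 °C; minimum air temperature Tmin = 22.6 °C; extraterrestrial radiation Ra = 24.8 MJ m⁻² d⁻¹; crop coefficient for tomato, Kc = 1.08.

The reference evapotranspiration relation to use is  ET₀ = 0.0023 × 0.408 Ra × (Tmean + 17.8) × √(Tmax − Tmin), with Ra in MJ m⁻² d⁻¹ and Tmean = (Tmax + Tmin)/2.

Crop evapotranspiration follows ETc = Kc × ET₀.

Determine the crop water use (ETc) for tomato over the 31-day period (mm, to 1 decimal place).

154.6 mm

Tmean = (39.2 + 22.6)/2 = 30.90 °C
0.408 Ra = 0.408 × 24.8 = 10.1184 mm/d equivalent
ET₀ = 0.0023 × 10.1184 × (30.90 + 17.8) × √16.6 = 0.0023 × 10.1184 × 48.70 × 4.0743 = 4.6177 mm/d
ETc = Kc × ET₀ = 1.08 × 4.6177 = 4.9871 mm/d
Over 31 days: 4.9871 × 31 = 154.600 mm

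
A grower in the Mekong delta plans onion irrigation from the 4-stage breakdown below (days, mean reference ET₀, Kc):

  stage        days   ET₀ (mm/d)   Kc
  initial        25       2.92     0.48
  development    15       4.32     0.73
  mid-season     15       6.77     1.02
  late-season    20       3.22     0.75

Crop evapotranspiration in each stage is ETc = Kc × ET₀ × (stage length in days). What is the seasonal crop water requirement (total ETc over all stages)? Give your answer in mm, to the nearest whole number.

initial: 0.48 × 2.92 × 25 = 35.04 mm
development: 0.73 × 4.32 × 15 = 47.30 mm
mid-season: 1.02 × 6.77 × 15 = 103.58 mm
late-season: 0.75 × 3.22 × 20 = 48.30 mm
Seasonal total = 234.22 mm

234 mm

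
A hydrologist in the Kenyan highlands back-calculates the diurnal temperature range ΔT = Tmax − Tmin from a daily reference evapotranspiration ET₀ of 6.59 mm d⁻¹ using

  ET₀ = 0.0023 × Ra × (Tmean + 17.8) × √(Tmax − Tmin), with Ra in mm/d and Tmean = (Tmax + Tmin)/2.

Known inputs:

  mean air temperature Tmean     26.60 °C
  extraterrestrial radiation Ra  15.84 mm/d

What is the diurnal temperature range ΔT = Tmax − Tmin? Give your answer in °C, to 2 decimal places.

16.60 °C

√ΔT = ET₀ / [0.0023 × Ra × (Tmean+17.8)] = 6.59 / (0.0023 × 15.84 × 44.40) = 4.0740
ΔT = 4.0740² = 16.597 °C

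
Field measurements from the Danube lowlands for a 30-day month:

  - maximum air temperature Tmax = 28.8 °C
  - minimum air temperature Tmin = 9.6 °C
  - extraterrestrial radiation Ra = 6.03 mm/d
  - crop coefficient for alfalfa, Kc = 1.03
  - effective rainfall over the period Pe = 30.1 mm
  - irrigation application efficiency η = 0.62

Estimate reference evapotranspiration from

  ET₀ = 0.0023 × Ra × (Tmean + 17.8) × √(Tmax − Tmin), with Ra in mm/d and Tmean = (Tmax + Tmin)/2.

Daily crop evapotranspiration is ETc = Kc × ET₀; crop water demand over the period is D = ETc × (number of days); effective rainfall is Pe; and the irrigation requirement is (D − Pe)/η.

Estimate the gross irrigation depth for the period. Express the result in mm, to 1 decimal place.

Tmean = (28.8 + 9.6)/2 = 19.20 °C
ET₀ = 0.0023 × 6.03 × (19.20 + 17.8) × √19.2 = 0.0023 × 6.03 × 37.00 × 4.3818 = 2.2485 mm/d
ETc = Kc × ET₀ = 1.03 × 2.2485 = 2.3160 mm/d
Crop demand D = ETc × 30 d = 2.3160 × 30 = 69.480 mm
D − Pe = 69.480 − 30.1 = 39.380 mm
Gross irrigation = 39.380 / 0.62 = 63.516 mm

63.5 mm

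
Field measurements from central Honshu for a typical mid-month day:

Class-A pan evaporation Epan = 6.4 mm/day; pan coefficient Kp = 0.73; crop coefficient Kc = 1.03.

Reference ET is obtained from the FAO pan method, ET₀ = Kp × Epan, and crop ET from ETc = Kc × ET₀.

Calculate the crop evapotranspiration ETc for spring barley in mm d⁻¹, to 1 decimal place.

ET₀ = 0.73 × 6.4 = 4.6720 mm/d
ETc = Kc × ET₀ = 1.03 × 4.6720 = 4.8122 mm/d

4.8 mm d⁻¹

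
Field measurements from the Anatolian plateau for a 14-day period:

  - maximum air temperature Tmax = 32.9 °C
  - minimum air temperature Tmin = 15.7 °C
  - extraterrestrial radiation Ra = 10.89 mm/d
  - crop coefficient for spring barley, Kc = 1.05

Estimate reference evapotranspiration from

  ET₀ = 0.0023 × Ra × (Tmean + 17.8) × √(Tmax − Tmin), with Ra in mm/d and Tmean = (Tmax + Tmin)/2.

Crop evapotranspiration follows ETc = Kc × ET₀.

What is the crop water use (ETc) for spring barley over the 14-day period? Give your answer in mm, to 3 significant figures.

Tmean = (32.9 + 15.7)/2 = 24.30 °C
ET₀ = 0.0023 × 10.89 × (24.30 + 17.8) × √17.2 = 0.0023 × 10.89 × 42.10 × 4.1473 = 4.3732 mm/d
ETc = Kc × ET₀ = 1.05 × 4.3732 = 4.5919 mm/d
Over 14 days: 4.5919 × 14 = 64.287 mm

64.3 mm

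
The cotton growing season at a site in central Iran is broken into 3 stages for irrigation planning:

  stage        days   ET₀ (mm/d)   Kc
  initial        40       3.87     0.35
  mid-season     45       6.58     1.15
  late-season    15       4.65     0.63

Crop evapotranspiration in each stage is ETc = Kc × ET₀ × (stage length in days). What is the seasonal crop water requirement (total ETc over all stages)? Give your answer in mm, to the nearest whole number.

initial: 0.35 × 3.87 × 40 = 54.18 mm
mid-season: 1.15 × 6.58 × 45 = 340.52 mm
late-season: 0.63 × 4.65 × 15 = 43.94 mm
Seasonal total = 438.64 mm

439 mm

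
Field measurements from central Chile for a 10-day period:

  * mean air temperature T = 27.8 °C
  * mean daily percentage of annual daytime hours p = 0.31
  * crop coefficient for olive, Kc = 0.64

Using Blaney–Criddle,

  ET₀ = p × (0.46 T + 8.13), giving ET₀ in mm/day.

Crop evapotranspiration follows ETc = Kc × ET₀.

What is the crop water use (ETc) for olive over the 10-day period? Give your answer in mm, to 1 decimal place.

ET₀ = 0.31 × (0.46 × 27.8 + 8.13) = 0.31 × 20.918 = 6.4846 mm/d
ETc = Kc × ET₀ = 0.64 × 6.4846 = 4.1501 mm/d
Over 10 days: 4.1501 × 10 = 41.501 mm

41.5 mm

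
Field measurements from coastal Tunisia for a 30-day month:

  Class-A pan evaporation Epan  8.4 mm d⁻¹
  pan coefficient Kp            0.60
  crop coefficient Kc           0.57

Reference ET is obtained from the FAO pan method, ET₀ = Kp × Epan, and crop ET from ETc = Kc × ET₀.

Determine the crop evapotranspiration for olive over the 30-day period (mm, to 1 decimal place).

86.2 mm

ET₀ = 0.60 × 8.4 = 5.0400 mm/d
ETc = Kc × ET₀ = 0.57 × 5.0400 = 2.8728 mm/d
Over 30 days: 2.8728 × 30 = 86.184 mm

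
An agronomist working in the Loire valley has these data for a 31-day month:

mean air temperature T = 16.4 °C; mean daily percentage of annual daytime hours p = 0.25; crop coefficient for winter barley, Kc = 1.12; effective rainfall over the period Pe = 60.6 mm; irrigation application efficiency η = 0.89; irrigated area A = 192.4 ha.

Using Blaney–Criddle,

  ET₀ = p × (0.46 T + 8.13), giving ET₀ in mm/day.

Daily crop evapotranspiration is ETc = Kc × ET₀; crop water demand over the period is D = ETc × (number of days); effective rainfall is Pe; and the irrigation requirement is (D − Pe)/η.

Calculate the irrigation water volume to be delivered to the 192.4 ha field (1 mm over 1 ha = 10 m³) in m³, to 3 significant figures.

163000 m³

ET₀ = 0.25 × (0.46 × 16.4 + 8.13) = 0.25 × 15.674 = 3.9185 mm/d
ETc = Kc × ET₀ = 1.12 × 3.9185 = 4.3887 mm/d
Crop demand D = ETc × 31 d = 4.3887 × 31 = 136.050 mm
D − Pe = 136.050 − 60.6 = 75.450 mm
Gross irrigation = 75.450 / 0.89 = 84.775 mm
Volume = 84.775 mm × 192.4 ha × 10 = 163107.1 m³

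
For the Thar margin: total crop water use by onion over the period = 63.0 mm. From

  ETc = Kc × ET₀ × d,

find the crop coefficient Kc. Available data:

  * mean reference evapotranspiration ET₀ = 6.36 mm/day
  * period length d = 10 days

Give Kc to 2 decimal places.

0.99

ETc = Kc × ET₀ × d  ⇒  Kc = ETc / (ET₀ × d)
Kc = 63.0 / (6.36 × 10) = 63.0 / 63.60 = 0.9906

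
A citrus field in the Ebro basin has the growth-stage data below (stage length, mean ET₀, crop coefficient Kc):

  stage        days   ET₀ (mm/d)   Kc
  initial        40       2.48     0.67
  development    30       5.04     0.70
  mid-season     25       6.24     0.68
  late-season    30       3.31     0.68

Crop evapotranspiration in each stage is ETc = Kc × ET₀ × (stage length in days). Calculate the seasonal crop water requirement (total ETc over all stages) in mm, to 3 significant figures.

initial: 0.67 × 2.48 × 40 = 66.46 mm
development: 0.70 × 5.04 × 30 = 105.84 mm
mid-season: 0.68 × 6.24 × 25 = 106.08 mm
late-season: 0.68 × 3.31 × 30 = 67.52 mm
Seasonal total = 345.90 mm

346 mm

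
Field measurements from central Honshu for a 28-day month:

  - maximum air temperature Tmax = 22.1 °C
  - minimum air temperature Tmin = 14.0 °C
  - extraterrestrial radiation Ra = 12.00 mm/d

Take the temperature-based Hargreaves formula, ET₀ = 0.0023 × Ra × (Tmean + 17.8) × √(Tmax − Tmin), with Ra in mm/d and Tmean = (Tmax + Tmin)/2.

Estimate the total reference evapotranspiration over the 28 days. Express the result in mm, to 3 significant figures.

78.8 mm

Tmean = (22.1 + 14.0)/2 = 18.05 °C
ET₀ = 0.0023 × 12.00 × (18.05 + 17.8) × √8.1 = 0.0023 × 12.00 × 35.85 × 2.8460 = 2.8160 mm/d
Over 28 days: 2.8160 × 28 = 78.848 mm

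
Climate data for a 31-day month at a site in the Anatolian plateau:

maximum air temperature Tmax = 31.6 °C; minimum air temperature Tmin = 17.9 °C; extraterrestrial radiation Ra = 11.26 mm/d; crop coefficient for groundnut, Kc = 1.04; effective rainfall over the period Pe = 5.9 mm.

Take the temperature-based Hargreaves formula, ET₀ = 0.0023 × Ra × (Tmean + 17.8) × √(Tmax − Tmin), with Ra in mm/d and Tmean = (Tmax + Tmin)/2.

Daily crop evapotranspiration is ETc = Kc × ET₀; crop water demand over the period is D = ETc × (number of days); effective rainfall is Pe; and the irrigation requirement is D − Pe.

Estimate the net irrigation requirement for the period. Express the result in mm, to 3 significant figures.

126 mm

Tmean = (31.6 + 17.9)/2 = 24.75 °C
ET₀ = 0.0023 × 11.26 × (24.75 + 17.8) × √13.7 = 0.0023 × 11.26 × 42.55 × 3.7014 = 4.0788 mm/d
ETc = Kc × ET₀ = 1.04 × 4.0788 = 4.2420 mm/d
Crop demand D = ETc × 31 d = 4.2420 × 31 = 131.502 mm
D − Pe = 131.502 − 5.9 = 125.602 mm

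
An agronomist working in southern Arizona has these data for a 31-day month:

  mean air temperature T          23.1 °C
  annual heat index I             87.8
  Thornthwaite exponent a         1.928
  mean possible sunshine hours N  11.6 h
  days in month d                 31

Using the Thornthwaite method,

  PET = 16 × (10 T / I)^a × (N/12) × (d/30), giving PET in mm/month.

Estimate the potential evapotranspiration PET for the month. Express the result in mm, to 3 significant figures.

103 mm

10T/I = 10 × 23.1 / 87.8 = 2.6310
(10T/I)^a = 2.6310^1.928 = 6.4564
Uncorrected PET = 16 × 6.4564 = 103.302 mm
Correction = (N/12)(d/30) = (11.6/12)(31/30) = 0.9989
PET = 103.302 × 0.9989 = 103.188 mm/month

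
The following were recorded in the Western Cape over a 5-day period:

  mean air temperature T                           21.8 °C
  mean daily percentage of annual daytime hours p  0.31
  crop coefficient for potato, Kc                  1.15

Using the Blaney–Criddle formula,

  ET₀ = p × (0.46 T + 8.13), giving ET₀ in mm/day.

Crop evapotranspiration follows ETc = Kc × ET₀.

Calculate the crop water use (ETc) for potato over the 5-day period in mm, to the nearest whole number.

ET₀ = 0.31 × (0.46 × 21.8 + 8.13) = 0.31 × 18.158 = 5.6290 mm/d
ETc = Kc × ET₀ = 1.15 × 5.6290 = 6.4734 mm/d
Over 5 days: 6.4734 × 5 = 32.367 mm

32 mm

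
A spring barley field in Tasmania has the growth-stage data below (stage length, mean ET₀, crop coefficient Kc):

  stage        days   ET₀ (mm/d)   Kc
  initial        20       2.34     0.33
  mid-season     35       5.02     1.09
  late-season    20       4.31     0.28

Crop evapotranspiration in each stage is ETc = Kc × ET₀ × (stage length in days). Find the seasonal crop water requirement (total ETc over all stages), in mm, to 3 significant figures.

231 mm

initial: 0.33 × 2.34 × 20 = 15.44 mm
mid-season: 1.09 × 5.02 × 35 = 191.51 mm
late-season: 0.28 × 4.31 × 20 = 24.14 mm
Seasonal total = 231.09 mm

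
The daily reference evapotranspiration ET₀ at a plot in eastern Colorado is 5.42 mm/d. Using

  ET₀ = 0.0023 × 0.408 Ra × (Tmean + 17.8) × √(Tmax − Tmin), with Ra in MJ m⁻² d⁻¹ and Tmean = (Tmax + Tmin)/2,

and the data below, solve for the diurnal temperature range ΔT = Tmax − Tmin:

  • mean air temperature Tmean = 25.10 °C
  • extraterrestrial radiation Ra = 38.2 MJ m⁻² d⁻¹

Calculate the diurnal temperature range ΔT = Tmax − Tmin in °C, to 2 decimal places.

12.42 °C

√ΔT = ET₀ / [0.0023 × 0.408 × Ra × (Tmean+17.8)] = 5.42 / (0.0023 × 15.5856 × 42.90) = 3.5244
ΔT = 3.5244² = 12.421 °C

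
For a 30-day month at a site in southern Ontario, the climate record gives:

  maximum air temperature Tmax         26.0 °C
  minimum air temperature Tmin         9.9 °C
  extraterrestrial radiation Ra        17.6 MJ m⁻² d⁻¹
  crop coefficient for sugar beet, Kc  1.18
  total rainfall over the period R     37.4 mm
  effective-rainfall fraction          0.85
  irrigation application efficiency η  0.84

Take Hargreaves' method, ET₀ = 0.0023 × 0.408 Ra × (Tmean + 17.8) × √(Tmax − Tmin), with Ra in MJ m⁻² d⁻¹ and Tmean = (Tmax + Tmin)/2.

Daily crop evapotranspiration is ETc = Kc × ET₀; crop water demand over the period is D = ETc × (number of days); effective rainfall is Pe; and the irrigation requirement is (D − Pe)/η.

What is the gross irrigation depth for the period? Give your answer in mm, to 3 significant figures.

62.0 mm

Tmean = (26.0 + 9.9)/2 = 17.95 °C
0.408 Ra = 0.408 × 17.6 = 7.1808 mm/d equivalent
ET₀ = 0.0023 × 7.1808 × (17.95 + 17.8) × √16.1 = 0.0023 × 7.1808 × 35.75 × 4.0125 = 2.3691 mm/d
ETc = Kc × ET₀ = 1.18 × 2.3691 = 2.7955 mm/d
Crop demand D = ETc × 30 d = 2.7955 × 30 = 83.865 mm
Pe = 0.85 × 37.4 = 31.790 mm
D − Pe = 83.865 − 31.790 = 52.075 mm
Gross irrigation = 52.075 / 0.84 = 61.994 mm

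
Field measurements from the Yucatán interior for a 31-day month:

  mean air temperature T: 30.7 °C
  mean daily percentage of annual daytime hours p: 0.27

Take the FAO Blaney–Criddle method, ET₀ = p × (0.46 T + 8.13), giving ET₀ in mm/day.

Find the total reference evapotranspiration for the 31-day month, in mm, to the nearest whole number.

186 mm

ET₀ = 0.27 × (0.46 × 30.7 + 8.13) = 0.27 × 22.252 = 6.0080 mm/d
Monthly total = 6.0080 × 31 = 186.248 mm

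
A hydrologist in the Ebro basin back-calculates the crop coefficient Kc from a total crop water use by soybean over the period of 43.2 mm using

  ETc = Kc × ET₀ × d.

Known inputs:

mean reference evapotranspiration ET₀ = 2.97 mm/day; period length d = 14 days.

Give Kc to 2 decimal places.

ETc = Kc × ET₀ × d  ⇒  Kc = ETc / (ET₀ × d)
Kc = 43.2 / (2.97 × 14) = 43.2 / 41.58 = 1.0390

1.04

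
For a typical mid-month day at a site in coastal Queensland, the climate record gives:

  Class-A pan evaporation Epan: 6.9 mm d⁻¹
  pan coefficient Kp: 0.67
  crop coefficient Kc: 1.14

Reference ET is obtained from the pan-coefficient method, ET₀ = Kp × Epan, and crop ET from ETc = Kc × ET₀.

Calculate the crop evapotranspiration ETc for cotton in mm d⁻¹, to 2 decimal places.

5.27 mm d⁻¹

ET₀ = 0.67 × 6.9 = 4.6230 mm/d
ETc = Kc × ET₀ = 1.14 × 4.6230 = 5.2702 mm/d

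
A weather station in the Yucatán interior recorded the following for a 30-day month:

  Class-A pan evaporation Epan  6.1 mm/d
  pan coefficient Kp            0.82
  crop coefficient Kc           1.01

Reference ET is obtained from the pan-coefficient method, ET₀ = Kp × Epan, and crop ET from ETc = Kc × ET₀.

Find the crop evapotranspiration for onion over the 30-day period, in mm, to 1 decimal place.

ET₀ = 0.82 × 6.1 = 5.0020 mm/d
ETc = Kc × ET₀ = 1.01 × 5.0020 = 5.0520 mm/d
Over 30 days: 5.0520 × 30 = 151.560 mm

151.6 mm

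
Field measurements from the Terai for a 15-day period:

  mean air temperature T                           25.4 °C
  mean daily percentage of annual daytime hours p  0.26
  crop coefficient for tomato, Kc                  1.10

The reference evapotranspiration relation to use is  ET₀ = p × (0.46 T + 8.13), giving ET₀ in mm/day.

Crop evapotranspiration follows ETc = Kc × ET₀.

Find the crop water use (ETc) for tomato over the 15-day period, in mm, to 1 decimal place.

ET₀ = 0.26 × (0.46 × 25.4 + 8.13) = 0.26 × 19.814 = 5.1516 mm/d
ETc = Kc × ET₀ = 1.10 × 5.1516 = 5.6668 mm/d
Over 15 days: 5.6668 × 15 = 85.002 mm

85.0 mm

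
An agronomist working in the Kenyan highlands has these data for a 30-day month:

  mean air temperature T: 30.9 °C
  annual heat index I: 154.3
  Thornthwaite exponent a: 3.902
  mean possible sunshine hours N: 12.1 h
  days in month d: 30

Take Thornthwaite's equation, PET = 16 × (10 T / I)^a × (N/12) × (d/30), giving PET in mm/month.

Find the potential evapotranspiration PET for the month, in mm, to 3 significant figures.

10T/I = 10 × 30.9 / 154.3 = 2.0026
(10T/I)^a = 2.0026^3.902 = 15.0252
Uncorrected PET = 16 × 15.0252 = 240.403 mm
Correction = (N/12)(d/30) = (12.1/12)(30/30) = 1.0083
PET = 240.403 × 1.0083 = 242.398 mm/month

242 mm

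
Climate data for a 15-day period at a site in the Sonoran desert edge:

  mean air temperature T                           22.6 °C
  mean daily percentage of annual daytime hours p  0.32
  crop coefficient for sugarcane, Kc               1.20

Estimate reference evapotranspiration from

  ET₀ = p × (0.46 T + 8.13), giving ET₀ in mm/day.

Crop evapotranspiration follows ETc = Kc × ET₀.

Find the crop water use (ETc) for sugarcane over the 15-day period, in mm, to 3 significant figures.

107 mm

ET₀ = 0.32 × (0.46 × 22.6 + 8.13) = 0.32 × 18.526 = 5.9283 mm/d
ETc = Kc × ET₀ = 1.20 × 5.9283 = 7.1140 mm/d
Over 15 days: 7.1140 × 15 = 106.710 mm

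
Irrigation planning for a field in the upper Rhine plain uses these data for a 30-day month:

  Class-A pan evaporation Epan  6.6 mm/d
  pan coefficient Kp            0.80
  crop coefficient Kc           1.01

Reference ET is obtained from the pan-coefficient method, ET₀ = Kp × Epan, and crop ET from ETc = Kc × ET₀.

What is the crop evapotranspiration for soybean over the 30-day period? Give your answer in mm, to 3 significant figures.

ET₀ = 0.80 × 6.6 = 5.2800 mm/d
ETc = Kc × ET₀ = 1.01 × 5.2800 = 5.3328 mm/d
Over 30 days: 5.3328 × 30 = 159.984 mm

160 mm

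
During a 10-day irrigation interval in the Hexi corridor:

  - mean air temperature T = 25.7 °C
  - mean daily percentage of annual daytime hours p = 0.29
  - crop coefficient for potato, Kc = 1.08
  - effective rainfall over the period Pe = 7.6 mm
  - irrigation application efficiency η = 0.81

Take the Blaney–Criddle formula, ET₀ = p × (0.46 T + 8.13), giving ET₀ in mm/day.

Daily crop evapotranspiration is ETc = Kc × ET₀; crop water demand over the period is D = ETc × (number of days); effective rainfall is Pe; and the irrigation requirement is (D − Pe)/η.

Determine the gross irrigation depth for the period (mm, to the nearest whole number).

ET₀ = 0.29 × (0.46 × 25.7 + 8.13) = 0.29 × 19.952 = 5.7861 mm/d
ETc = Kc × ET₀ = 1.08 × 5.7861 = 6.2490 mm/d
Crop demand D = ETc × 10 d = 6.2490 × 10 = 62.490 mm
D − Pe = 62.490 − 7.6 = 54.890 mm
Gross irrigation = 54.890 / 0.81 = 67.765 mm

68 mm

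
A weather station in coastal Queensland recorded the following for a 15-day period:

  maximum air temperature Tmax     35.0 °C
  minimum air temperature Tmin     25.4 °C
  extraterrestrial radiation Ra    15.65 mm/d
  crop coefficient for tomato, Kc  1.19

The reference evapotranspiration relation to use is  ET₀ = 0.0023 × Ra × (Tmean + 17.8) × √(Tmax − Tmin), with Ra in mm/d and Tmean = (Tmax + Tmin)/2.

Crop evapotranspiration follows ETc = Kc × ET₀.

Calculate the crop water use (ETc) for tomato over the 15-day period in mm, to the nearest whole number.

96 mm

Tmean = (35.0 + 25.4)/2 = 30.20 °C
ET₀ = 0.0023 × 15.65 × (30.20 + 17.8) × √9.6 = 0.0023 × 15.65 × 48.00 × 3.0984 = 5.3533 mm/d
ETc = Kc × ET₀ = 1.19 × 5.3533 = 6.3704 mm/d
Over 15 days: 6.3704 × 15 = 95.556 mm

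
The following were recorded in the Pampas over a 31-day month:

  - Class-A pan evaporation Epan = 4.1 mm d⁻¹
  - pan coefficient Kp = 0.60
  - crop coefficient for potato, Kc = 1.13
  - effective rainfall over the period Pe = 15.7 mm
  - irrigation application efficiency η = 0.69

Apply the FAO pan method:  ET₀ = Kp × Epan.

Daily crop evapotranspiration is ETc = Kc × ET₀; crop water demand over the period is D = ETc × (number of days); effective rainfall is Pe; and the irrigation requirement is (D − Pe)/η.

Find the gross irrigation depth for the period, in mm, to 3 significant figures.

102 mm

ET₀ = 0.60 × 4.1 = 2.4600 mm/d
ETc = Kc × ET₀ = 1.13 × 2.4600 = 2.7798 mm/d
Crop demand D = ETc × 31 d = 2.7798 × 31 = 86.174 mm
D − Pe = 86.174 − 15.7 = 70.474 mm
Gross irrigation = 70.474 / 0.69 = 102.136 mm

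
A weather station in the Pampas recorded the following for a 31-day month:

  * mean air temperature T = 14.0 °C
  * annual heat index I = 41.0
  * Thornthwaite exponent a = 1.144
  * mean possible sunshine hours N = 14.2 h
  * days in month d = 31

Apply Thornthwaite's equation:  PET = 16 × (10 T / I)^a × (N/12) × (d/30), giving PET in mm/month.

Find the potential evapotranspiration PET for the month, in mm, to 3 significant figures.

79.7 mm

10T/I = 10 × 14.0 / 41.0 = 3.4146
(10T/I)^a = 3.4146^1.144 = 4.0751
Uncorrected PET = 16 × 4.0751 = 65.202 mm
Correction = (N/12)(d/30) = (14.2/12)(31/30) = 1.2228
PET = 65.202 × 1.2228 = 79.729 mm/month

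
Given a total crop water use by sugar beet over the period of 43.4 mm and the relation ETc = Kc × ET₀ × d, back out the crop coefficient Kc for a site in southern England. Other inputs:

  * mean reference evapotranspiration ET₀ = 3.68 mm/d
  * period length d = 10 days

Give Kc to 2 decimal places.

1.18

ETc = Kc × ET₀ × d  ⇒  Kc = ETc / (ET₀ × d)
Kc = 43.4 / (3.68 × 10) = 43.4 / 36.80 = 1.1793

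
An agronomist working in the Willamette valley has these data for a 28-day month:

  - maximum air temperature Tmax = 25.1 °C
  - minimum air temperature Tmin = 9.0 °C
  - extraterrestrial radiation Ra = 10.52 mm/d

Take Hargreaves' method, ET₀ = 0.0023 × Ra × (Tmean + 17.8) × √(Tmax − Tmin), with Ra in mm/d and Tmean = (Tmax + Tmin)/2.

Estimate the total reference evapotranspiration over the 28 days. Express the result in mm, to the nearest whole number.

95 mm

Tmean = (25.1 + 9.0)/2 = 17.05 °C
ET₀ = 0.0023 × 10.52 × (17.05 + 17.8) × √16.1 = 0.0023 × 10.52 × 34.85 × 4.0125 = 3.3835 mm/d
Over 28 days: 3.3835 × 28 = 94.738 mm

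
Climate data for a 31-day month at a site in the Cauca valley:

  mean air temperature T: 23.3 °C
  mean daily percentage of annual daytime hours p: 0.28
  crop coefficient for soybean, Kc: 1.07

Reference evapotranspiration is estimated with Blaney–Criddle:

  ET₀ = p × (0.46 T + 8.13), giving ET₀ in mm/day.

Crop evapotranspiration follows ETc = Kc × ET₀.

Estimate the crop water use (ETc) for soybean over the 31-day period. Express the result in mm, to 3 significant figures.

175 mm

ET₀ = 0.28 × (0.46 × 23.3 + 8.13) = 0.28 × 18.848 = 5.2774 mm/d
ETc = Kc × ET₀ = 1.07 × 5.2774 = 5.6468 mm/d
Over 31 days: 5.6468 × 31 = 175.051 mm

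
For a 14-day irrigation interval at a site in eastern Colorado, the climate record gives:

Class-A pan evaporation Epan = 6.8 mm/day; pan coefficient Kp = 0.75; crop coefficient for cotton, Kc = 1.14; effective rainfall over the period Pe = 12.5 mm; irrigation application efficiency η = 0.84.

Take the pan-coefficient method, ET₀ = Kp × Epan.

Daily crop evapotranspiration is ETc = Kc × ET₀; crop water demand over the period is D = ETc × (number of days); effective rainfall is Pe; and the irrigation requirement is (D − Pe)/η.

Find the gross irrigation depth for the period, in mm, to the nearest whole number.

ET₀ = 0.75 × 6.8 = 5.1000 mm/d
ETc = Kc × ET₀ = 1.14 × 5.1000 = 5.8140 mm/d
Crop demand D = ETc × 14 d = 5.8140 × 14 = 81.396 mm
D − Pe = 81.396 − 12.5 = 68.896 mm
Gross irrigation = 68.896 / 0.84 = 82.019 mm

82 mm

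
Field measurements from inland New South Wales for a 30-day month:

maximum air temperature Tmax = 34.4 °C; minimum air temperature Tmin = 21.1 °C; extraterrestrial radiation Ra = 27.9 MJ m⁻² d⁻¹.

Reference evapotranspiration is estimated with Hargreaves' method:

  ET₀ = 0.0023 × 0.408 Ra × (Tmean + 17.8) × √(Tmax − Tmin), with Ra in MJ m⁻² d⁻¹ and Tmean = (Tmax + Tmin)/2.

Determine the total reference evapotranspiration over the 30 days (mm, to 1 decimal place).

130.5 mm

Tmean = (34.4 + 21.1)/2 = 27.75 °C
0.408 Ra = 0.408 × 27.9 = 11.3832 mm/d equivalent
ET₀ = 0.0023 × 11.3832 × (27.75 + 17.8) × √13.3 = 0.0023 × 11.3832 × 45.55 × 3.6469 = 4.3492 mm/d
Over 30 days: 4.3492 × 30 = 130.476 mm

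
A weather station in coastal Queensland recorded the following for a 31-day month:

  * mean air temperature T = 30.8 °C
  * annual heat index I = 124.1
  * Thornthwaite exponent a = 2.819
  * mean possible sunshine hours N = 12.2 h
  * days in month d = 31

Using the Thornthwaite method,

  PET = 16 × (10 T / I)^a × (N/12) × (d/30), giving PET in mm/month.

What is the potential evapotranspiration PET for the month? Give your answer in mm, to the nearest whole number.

218 mm

10T/I = 10 × 30.8 / 124.1 = 2.4819
(10T/I)^a = 2.4819^2.819 = 12.9687
Uncorrected PET = 16 × 12.9687 = 207.499 mm
Correction = (N/12)(d/30) = (12.2/12)(31/30) = 1.0506
PET = 207.499 × 1.0506 = 217.998 mm/month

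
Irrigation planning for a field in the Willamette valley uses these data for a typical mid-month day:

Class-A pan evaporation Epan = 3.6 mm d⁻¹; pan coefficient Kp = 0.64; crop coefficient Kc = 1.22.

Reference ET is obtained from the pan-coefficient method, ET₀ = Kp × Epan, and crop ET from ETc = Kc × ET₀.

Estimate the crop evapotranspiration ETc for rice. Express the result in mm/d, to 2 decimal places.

2.81 mm/d

ET₀ = 0.64 × 3.6 = 2.3040 mm/d
ETc = Kc × ET₀ = 1.22 × 2.3040 = 2.8109 mm/d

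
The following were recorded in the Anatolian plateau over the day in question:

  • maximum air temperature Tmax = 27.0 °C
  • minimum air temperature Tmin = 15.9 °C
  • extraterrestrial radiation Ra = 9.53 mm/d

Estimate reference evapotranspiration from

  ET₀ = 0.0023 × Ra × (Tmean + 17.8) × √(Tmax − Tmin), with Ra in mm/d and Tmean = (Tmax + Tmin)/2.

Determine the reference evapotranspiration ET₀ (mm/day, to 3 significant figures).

Tmean = (27.0 + 15.9)/2 = 21.45 °C
ET₀ = 0.0023 × 9.53 × (21.45 + 17.8) × √11.1 = 0.0023 × 9.53 × 39.25 × 3.3317 = 2.8663 mm/d

2.87 mm/day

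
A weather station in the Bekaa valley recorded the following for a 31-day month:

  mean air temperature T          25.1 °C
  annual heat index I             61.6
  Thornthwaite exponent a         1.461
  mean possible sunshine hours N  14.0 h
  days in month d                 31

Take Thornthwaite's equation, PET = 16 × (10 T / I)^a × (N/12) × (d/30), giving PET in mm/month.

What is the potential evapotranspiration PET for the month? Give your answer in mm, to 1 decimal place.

150.2 mm

10T/I = 10 × 25.1 / 61.6 = 4.0747
(10T/I)^a = 4.0747^1.461 = 7.7866
Uncorrected PET = 16 × 7.7866 = 124.586 mm
Correction = (N/12)(d/30) = (14.0/12)(31/30) = 1.2056
PET = 124.586 × 1.2056 = 150.201 mm/month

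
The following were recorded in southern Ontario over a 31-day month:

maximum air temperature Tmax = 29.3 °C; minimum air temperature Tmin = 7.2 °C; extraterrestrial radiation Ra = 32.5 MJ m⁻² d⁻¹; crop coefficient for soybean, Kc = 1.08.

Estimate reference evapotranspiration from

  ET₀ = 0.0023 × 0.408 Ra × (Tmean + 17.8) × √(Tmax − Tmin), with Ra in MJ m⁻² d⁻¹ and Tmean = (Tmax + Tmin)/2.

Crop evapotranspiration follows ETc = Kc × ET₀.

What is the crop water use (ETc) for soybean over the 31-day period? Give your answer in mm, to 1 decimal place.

173.0 mm

Tmean = (29.3 + 7.2)/2 = 18.25 °C
0.408 Ra = 0.408 × 32.5 = 13.2600 mm/d equivalent
ET₀ = 0.0023 × 13.2600 × (18.25 + 17.8) × √22.1 = 0.0023 × 13.2600 × 36.05 × 4.7011 = 5.1686 mm/d
ETc = Kc × ET₀ = 1.08 × 5.1686 = 5.5821 mm/d
Over 31 days: 5.5821 × 31 = 173.045 mm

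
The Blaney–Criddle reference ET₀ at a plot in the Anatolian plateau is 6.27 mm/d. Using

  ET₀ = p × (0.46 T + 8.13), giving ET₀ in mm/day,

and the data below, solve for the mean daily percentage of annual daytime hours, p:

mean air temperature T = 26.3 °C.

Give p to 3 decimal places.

p = ET₀ / (0.46 T + 8.13) = 6.27 / (0.46 × 26.3 + 8.13) = 6.27 / 20.228 = 0.3100

0.310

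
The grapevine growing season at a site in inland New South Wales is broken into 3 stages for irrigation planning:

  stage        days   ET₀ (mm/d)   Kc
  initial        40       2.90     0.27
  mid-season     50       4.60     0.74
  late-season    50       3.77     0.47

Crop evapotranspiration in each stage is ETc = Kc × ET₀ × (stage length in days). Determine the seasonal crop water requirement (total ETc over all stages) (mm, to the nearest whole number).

290 mm

initial: 0.27 × 2.90 × 40 = 31.32 mm
mid-season: 0.74 × 4.60 × 50 = 170.20 mm
late-season: 0.47 × 3.77 × 50 = 88.60 mm
Seasonal total = 290.12 mm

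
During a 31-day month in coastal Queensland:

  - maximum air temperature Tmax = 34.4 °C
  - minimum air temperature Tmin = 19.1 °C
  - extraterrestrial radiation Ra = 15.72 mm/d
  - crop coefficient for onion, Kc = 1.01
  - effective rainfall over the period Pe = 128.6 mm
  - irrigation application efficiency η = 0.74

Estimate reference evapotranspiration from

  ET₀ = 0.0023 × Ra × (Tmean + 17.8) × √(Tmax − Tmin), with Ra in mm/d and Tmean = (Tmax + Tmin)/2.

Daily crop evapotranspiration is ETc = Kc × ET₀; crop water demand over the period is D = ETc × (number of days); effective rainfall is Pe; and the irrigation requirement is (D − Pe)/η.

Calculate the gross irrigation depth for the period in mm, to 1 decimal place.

92.8 mm

Tmean = (34.4 + 19.1)/2 = 26.75 °C
ET₀ = 0.0023 × 15.72 × (26.75 + 17.8) × √15.3 = 0.0023 × 15.72 × 44.55 × 3.9115 = 6.3004 mm/d
ETc = Kc × ET₀ = 1.01 × 6.3004 = 6.3634 mm/d
Crop demand D = ETc × 31 d = 6.3634 × 31 = 197.265 mm
D − Pe = 197.265 − 128.6 = 68.665 mm
Gross irrigation = 68.665 / 0.74 = 92.791 mm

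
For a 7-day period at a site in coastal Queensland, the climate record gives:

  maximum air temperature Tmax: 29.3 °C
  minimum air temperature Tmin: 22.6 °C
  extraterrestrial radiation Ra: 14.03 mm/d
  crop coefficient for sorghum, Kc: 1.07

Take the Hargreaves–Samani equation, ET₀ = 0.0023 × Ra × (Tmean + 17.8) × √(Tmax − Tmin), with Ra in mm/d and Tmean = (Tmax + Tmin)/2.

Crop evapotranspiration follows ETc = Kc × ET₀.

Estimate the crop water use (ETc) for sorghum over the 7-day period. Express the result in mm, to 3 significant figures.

27.4 mm

Tmean = (29.3 + 22.6)/2 = 25.95 °C
ET₀ = 0.0023 × 14.03 × (25.95 + 17.8) × √6.7 = 0.0023 × 14.03 × 43.75 × 2.5884 = 3.6542 mm/d
ETc = Kc × ET₀ = 1.07 × 3.6542 = 3.9100 mm/d
Over 7 days: 3.9100 × 7 = 27.370 mm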